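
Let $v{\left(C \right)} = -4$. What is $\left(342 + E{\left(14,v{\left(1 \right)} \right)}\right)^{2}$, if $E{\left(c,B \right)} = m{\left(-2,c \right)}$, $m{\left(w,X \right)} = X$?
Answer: $126736$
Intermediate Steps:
$E{\left(c,B \right)} = c$
$\left(342 + E{\left(14,v{\left(1 \right)} \right)}\right)^{2} = \left(342 + 14\right)^{2} = 356^{2} = 126736$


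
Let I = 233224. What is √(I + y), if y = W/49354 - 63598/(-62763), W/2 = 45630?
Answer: 2*√139865527943937843558990/1548802551 ≈ 482.94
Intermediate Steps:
W = 91260 (W = 2*45630 = 91260)
y = 4433283536/1548802551 (y = 91260/49354 - 63598/(-62763) = 91260*(1/49354) - 63598*(-1/62763) = 45630/24677 + 63598/62763 = 4433283536/1548802551 ≈ 2.8624)
√(I + y) = √(233224 + 4433283536/1548802551) = √(361222359437960/1548802551) = 2*√139865527943937843558990/1548802551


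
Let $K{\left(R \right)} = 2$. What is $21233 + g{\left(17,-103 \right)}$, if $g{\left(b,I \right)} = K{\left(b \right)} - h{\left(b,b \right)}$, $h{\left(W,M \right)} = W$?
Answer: $21218$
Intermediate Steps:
$g{\left(b,I \right)} = 2 - b$
$21233 + g{\left(17,-103 \right)} = 21233 + \left(2 - 17\right) = 21233 - 15 = 21218$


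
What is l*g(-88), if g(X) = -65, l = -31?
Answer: 2015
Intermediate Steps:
l*g(-88) = -31*(-65) = 2015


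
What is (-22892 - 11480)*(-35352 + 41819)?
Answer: -222283724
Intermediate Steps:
(-22892 - 11480)*(-35352 + 41819) = -34372*6467 = -222283724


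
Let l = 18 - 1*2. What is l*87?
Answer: 1392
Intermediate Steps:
l = 16 (l = 18 - 2 = 16)
l*87 = 16*87 = 1392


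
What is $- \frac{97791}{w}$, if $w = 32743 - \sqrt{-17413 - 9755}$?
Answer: $- \frac{3201970713}{1072131217} - \frac{391164 i \sqrt{1698}}{1072131217} \approx -2.9865 - 0.015034 i$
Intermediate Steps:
$w = 32743 - 4 i \sqrt{1698}$ ($w = 32743 - \sqrt{-27168} = 32743 - 4 i \sqrt{1698} \approx 32743.0 - 164.83 i$)
$- \frac{97791}{w} = - \frac{97791}{32743 - 4 i \sqrt{1698}}$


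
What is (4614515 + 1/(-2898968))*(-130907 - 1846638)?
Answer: -26454274666235745855/2898968 ≈ -9.1254e+12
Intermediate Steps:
(4614515 + 1/(-2898968))*(-130907 - 1846638) = (4614515 - 1/2898968)*(-1977545) = (13377331320519/2898968)*(-1977545) = -26454274666235745855/2898968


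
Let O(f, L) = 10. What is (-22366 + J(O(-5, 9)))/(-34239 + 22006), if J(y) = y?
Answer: 22356/12233 ≈ 1.8275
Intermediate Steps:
(-22366 + J(O(-5, 9)))/(-34239 + 22006) = (-22366 + 10)/(-34239 + 22006) = -22356/(-12233) = -22356*(-1/12233) = 22356/12233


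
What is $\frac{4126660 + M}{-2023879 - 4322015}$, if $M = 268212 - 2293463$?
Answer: $- \frac{2101409}{6345894} \approx -0.33114$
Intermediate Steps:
$M = -2025251$
$\frac{4126660 + M}{-2023879 - 4322015} = \frac{4126660 - 2025251}{-2023879 - 4322015} = \frac{2101409}{-6345894} = 2101409 \left(- \frac{1}{6345894}\right) = - \frac{2101409}{6345894}$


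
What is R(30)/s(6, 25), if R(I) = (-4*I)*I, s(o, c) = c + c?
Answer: -72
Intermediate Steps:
s(o, c) = 2*c
R(I) = -4*I²
R(30)/s(6, 25) = (-4*30²)/((2*25)) = -4*900/50 = -3600*1/50 = -72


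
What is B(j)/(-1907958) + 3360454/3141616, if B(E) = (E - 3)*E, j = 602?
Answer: 1319686161641/1498517845032 ≈ 0.88066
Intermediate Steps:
B(E) = E*(-3 + E) (B(E) = (-3 + E)*E = E*(-3 + E))
B(j)/(-1907958) + 3360454/3141616 = (602*(-3 + 602))/(-1907958) + 3360454/3141616 = (602*599)*(-1/1907958) + 3360454*(1/3141616) = 360598*(-1/1907958) + 1680227/1570808 = -180299/953979 + 1680227/1570808 = 1319686161641/1498517845032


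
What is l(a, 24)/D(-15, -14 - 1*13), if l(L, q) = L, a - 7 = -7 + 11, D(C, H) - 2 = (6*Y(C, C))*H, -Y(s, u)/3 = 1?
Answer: 11/488 ≈ 0.022541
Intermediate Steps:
Y(s, u) = -3 (Y(s, u) = -3*1 = -3)
D(C, H) = 2 - 18*H (D(C, H) = 2 + (6*(-3))*H = 2 - 18*H)
a = 11 (a = 7 + (-7 + 11) = 7 + 4 = 11)
l(a, 24)/D(-15, -14 - 1*13) = 11/(2 - 18*(-14 - 1*13)) = 11/(2 - 18*(-14 - 13)) = 11/(2 - 18*(-27)) = 11/(2 + 486) = 11/488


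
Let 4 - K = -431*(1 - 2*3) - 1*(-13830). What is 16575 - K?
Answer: 32556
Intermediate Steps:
K = -15981 (K = 4 - (-431*(1 - 2*3) - 1*(-13830)) = 4 - (-431*(1 - 6) + 13830) = 4 - (-431*(-5) + 13830) = 4 - (2155 + 13830) = 4 - 1*15985 = 4 - 15985 = -15981)
16575 - K = 16575 - 1*(-15981) = 16575 + 15981 = 32556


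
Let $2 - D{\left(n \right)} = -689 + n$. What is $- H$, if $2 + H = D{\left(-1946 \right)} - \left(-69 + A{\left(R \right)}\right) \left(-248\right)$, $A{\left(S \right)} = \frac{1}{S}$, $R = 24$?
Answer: $\frac{43400}{3} \approx 14467.0$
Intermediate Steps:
$D{\left(n \right)} = 691 - n$ ($D{\left(n \right)} = 2 - \left(-689 + n\right) = 691 - n$)
$H = - \frac{43400}{3}$ ($H = -2 + \left(\left(691 - -1946\right) - \left(-69 + \frac{1}{24}\right) \left(-248\right)\right) = -2 + \left(\left(691 + 1946\right) - \left(-69 + \frac{1}{24}\right) \left(-248\right)\right) = -2 + \left(2637 - \left(- \frac{1655}{24}\right) \left(-248\right)\right) = -2 + \left(2637 - \frac{51305}{3}\right) = -2 - \frac{43394}{3} = - \frac{43400}{3} \approx -14467.0$)
$- H = \left(-1\right) \left(- \frac{43400}{3}\right) = \frac{43400}{3}$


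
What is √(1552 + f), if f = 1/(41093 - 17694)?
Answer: √849740511351/23399 ≈ 39.395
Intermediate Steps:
f = 1/23399 ≈ 4.2737e-5
√(1552 + f) = √(1552 + 1/23399) = √(36315249/23399) = √849740511351/23399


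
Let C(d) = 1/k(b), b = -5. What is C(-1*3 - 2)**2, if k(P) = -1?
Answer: 1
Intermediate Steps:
C(d) = -1 (C(d) = 1/(-1) = -1)
C(-1*3 - 2)**2 = (-1)**2 = 1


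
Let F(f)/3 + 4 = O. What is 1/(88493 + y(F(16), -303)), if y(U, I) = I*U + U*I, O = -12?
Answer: 1/117581 ≈ 8.5048e-6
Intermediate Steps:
F(f) = -48 (F(f) = -12 + 3*(-12) = -12 - 36 = -48)
y(U, I) = 2*I*U (y(U, I) = I*U + I*U = 2*I*U)
1/(88493 + y(F(16), -303)) = 1/(88493 + 2*(-303)*(-48)) = 1/(88493 + 29088) = 1/117581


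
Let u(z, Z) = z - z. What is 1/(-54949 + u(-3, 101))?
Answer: -1/54949 ≈ -1.8199e-5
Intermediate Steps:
u(z, Z) = 0
1/(-54949 + u(-3, 101)) = 1/(-54949 + 0) = 1/(-54949) = -1/54949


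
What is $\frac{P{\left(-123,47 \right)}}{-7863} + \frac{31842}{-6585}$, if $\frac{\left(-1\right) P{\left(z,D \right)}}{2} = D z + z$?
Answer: $- \frac{36458814}{5753095} \approx -6.3372$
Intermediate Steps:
$P{\left(z,D \right)} = - 2 z - 2 D z$ ($P{\left(z,D \right)} = - 2 \left(D z + z\right) = - 2 \left(z + D z\right) = - 2 z - 2 D z$)
$\frac{P{\left(-123,47 \right)}}{-7863} + \frac{31842}{-6585} = \frac{\left(-2\right) \left(-123\right) \left(1 + 47\right)}{-7863} + \frac{31842}{-6585} = \left(-2\right) \left(-123\right) 48 \left(- \frac{1}{7863}\right) + 31842 \left(- \frac{1}{6585}\right) = 11808 \left(- \frac{1}{7863}\right) - \frac{10614}{2195} = - \frac{3936}{2621} - \frac{10614}{2195} = - \frac{36458814}{5753095}$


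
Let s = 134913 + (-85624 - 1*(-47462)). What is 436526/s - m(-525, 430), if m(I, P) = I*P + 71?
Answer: 21835105455/96751 ≈ 2.2568e+5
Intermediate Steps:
s = 96751 (s = 134913 + (-85624 + 47462) = 134913 - 38162 = 96751)
m(I, P) = 71 + I*P
436526/s - m(-525, 430) = 436526/96751 - (71 - 525*430) = 436526*(1/96751) - (71 - 225750) = 436526/96751 - 1*(-225679) = 436526/96751 + 225679 = 21835105455/96751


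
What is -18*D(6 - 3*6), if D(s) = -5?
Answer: 90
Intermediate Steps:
-18*D(6 - 3*6) = -18*(-5) = 90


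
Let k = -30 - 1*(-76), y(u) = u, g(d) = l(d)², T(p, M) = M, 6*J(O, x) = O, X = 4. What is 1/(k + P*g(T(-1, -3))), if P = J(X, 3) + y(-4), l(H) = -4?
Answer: -3/22 ≈ -0.13636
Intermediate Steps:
J(O, x) = O/6
g(d) = 16 (g(d) = (-4)² = 16)
k = 46 (k = -30 + 76 = 46)
P = -10/3 (P = (⅙)*4 - 4 = ⅔ - 4 = -10/3 ≈ -3.3333)
1/(k + P*g(T(-1, -3))) = 1/(46 - 10/3*16) = 1/(46 - 160/3) = 1/(-22/3) = -3/22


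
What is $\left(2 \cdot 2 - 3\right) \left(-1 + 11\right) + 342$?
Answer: $352$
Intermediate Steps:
$\left(2 \cdot 2 - 3\right) \left(-1 + 11\right) + 342 = \left(4 - 3\right) 10 + 342 = 1 \cdot 10 + 342 = 10 + 342 = 352$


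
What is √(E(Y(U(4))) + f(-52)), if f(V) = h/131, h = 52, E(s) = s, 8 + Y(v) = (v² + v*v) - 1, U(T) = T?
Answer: √401515/131 ≈ 4.8370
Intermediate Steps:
Y(v) = -9 + 2*v² (Y(v) = -8 + ((v² + v*v) - 1) = -8 + ((v² + v²) - 1) = -8 + (2*v² - 1) = -8 + (-1 + 2*v²) = -9 + 2*v²)
f(V) = 52/131
√(E(Y(U(4))) + f(-52)) = √((-9 + 2*4²) + 52/131) = √((-9 + 2*16) + 52/131) = √((-9 + 32) + 52/131) = √(23 + 52/131) = √(3065/131) = √401515/131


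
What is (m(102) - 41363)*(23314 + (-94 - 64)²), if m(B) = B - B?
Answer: -1996922914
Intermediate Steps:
m(B) = 0
(m(102) - 41363)*(23314 + (-94 - 64)²) = (0 - 41363)*(23314 + (-94 - 64)²) = -41363*(23314 + (-158)²) = -41363*(23314 + 24964) = -41363*48278 = -1996922914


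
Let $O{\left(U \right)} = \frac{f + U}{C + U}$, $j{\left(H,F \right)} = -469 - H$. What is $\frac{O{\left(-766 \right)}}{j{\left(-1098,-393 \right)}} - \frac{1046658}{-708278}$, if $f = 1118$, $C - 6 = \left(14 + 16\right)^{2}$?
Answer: $\frac{11552252167}{7796370085} \approx 1.4817$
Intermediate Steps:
$C = 906$ ($C = 6 + \left(14 + 16\right)^{2} = 6 + 30^{2} = 6 + 900 = 906$)
$O{\left(U \right)} = \frac{1118 + U}{906 + U}$
$\frac{O{\left(-766 \right)}}{j{\left(-1098,-393 \right)}} - \frac{1046658}{-708278} = \frac{\frac{1}{906 - 766} \left(1118 - 766\right)}{-469 - -1098} - \frac{1046658}{-708278} = \frac{\frac{1}{140} \cdot 352}{-469 + 1098} - - \frac{523329}{354139} = \frac{\frac{1}{140} \cdot 352}{629} + \frac{523329}{354139} = \frac{88}{35} \cdot \frac{1}{629} + \frac{523329}{354139} = \frac{88}{22015} + \frac{523329}{354139} = \frac{11552252167}{7796370085}$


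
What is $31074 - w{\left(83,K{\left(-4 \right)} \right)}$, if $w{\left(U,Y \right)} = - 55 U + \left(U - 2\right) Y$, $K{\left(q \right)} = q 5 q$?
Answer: $29159$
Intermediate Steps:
$K{\left(q \right)} = 5 q^{2}$ ($K{\left(q \right)} = 5 q q = 5 q^{2}$)
$w{\left(U,Y \right)} = - 55 U + Y \left(-2 + U\right)$ ($w{\left(U,Y \right)} = - 55 U + \left(U - 2\right) Y = - 55 U + \left(-2 + U\right) Y = - 55 U + Y \left(-2 + U\right)$)
$31074 - w{\left(83,K{\left(-4 \right)} \right)} = 31074 - \left(\left(-55\right) 83 - 2 \cdot 5 \left(-4\right)^{2} + 83 \cdot 5 \left(-4\right)^{2}\right) = 31074 - \left(-4565 - 2 \cdot 5 \cdot 16 + 83 \cdot 5 \cdot 16\right) = 31074 - \left(-4565 - 160 + 83 \cdot 80\right) = 31074 - \left(-4565 - 160 + 6640\right) = 31074 - 1915 = 29159$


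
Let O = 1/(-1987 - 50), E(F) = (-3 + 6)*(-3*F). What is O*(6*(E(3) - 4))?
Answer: 62/679 ≈ 0.091311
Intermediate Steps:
E(F) = -9*F (E(F) = 3*(-3*F) = -9*F)
O = -1/2037 (O = 1/(-2037) = -1/2037 ≈ -0.00049092)
O*(6*(E(3) - 4)) = -2*(-9*3 - 4)/679 = -2*(-27 - 4)/679 = -2*(-31)/679 = -1/2037*(-186) = 62/679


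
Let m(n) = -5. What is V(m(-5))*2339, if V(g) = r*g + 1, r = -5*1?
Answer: 60814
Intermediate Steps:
r = -5
V(g) = 1 - 5*g (V(g) = -5*g + 1 = 1 - 5*g)
V(m(-5))*2339 = (1 - 5*(-5))*2339 = (1 + 25)*2339 = 26*2339 = 60814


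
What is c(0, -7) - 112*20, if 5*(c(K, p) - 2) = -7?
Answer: -11197/5 ≈ -2239.4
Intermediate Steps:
c(K, p) = ⅗ (c(K, p) = 2 + (⅕)*(-7) = 2 - 7/5 = ⅗)
c(0, -7) - 112*20 = ⅗ - 112*20 = ⅗ - 2240 = -11197/5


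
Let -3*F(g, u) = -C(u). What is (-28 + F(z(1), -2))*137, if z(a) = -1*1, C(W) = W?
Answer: -11782/3 ≈ -3927.3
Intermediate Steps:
z(a) = -1
F(g, u) = u/3 (F(g, u) = -(-1)*u/3 = u/3)
(-28 + F(z(1), -2))*137 = (-28 + (⅓)*(-2))*137 = (-28 - ⅔)*137 = -86/3*137 = -11782/3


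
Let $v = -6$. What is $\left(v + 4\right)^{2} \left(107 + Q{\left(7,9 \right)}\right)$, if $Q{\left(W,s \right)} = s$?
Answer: $464$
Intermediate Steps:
$\left(v + 4\right)^{2} \left(107 + Q{\left(7,9 \right)}\right) = \left(-6 + 4\right)^{2} \left(107 + 9\right) = \left(-2\right)^{2} \cdot 116 = 4 \cdot 116 = 464$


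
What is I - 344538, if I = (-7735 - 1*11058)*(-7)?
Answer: -212987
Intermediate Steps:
I = 131551 (I = (-7735 - 11058)*(-7) = -18793*(-7) = 131551)
I - 344538 = 131551 - 344538 = -212987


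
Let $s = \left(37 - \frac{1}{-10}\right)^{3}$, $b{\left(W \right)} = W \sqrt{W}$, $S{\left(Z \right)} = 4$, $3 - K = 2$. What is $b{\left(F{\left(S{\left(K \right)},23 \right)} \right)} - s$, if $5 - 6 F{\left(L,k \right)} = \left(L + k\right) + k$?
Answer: $- \frac{51064811}{1000} - \frac{15 i \sqrt{30}}{4} \approx -51065.0 - 20.54 i$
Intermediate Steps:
$K = 1$ ($K = 3 - 2 = 1$)
$F{\left(L,k \right)} = \frac{5}{6} - \frac{k}{3} - \frac{L}{6}$ ($F{\left(L,k \right)} = \frac{5}{6} - \frac{\left(L + k\right) + k}{6} = \frac{5}{6} - \frac{L + 2 k}{6} = \frac{5}{6} - \left(\frac{k}{3} + \frac{L}{6}\right) = \frac{5}{6} - \frac{k}{3} - \frac{L}{6}$)
$b{\left(W \right)} = W^{\frac{3}{2}}$
$s = \frac{51064811}{1000}$ ($s = \left(37 - - \frac{1}{10}\right)^{3} = \left(37 + \frac{1}{10}\right)^{3} = \left(\frac{371}{10}\right)^{3} = \frac{51064811}{1000} \approx 51065.0$)
$b{\left(F{\left(S{\left(K \right)},23 \right)} \right)} - s = \left(\frac{5}{6} - \frac{23}{3} - \frac{2}{3}\right)^{\frac{3}{2}} - \frac{51064811}{1000} = \left(- \frac{15}{2}\right)^{\frac{3}{2}} - \frac{51064811}{1000} = - \frac{15 i \sqrt{30}}{4} - \frac{51064811}{1000} = - \frac{51064811}{1000} - \frac{15 i \sqrt{30}}{4}$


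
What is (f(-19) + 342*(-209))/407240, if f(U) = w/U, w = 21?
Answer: -1358103/7737560 ≈ -0.17552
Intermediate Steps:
f(U) = 21/U
(f(-19) + 342*(-209))/407240 = (21/(-19) + 342*(-209))/407240 = (21*(-1/19) - 71478)*(1/407240) = (-21/19 - 71478)*(1/407240) = -1358103/19*1/407240 = -1358103/7737560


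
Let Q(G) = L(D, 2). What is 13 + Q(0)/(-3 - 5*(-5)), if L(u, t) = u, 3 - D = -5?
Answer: 147/11 ≈ 13.364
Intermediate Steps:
D = 8 (D = 3 - 1*(-5) = 3 + 5 = 8)
Q(G) = 8
13 + Q(0)/(-3 - 5*(-5)) = 13 + 8/(-3 - 5*(-5)) = 13 + 8/(-3 + 25) = 13 + 8/22 = 13 + 8*(1/22) = 13 + 4/11 = 147/11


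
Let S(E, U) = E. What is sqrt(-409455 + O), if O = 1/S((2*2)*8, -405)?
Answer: I*sqrt(26205118)/8 ≈ 639.89*I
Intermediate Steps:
O = 1/32 (O = 1/((2*2)*8) = 1/(4*8) = 1/32 ≈ 0.031250)
sqrt(-409455 + O) = sqrt(-409455 + 1/32) = sqrt(-13102559/32) = I*sqrt(26205118)/8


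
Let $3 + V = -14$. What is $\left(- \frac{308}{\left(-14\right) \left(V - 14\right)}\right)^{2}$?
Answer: $\frac{484}{961} \approx 0.50364$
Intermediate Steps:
$V = -17$ ($V = -3 - 14 = -17$)
$\left(- \frac{308}{\left(-14\right) \left(V - 14\right)}\right)^{2} = \left(- \frac{308}{\left(-14\right) \left(-17 - 14\right)}\right)^{2} = \left(- \frac{308}{\left(-14\right) \left(-31\right)}\right)^{2} = \left(- \frac{308}{434}\right)^{2} = \left(\left(-308\right) \frac{1}{434}\right)^{2} = \left(- \frac{22}{31}\right)^{2} = \frac{484}{961}$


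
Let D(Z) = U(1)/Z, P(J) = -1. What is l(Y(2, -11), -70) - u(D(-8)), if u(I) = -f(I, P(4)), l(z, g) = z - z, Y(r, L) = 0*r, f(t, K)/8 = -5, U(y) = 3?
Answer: -40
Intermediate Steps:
f(t, K) = -40 (f(t, K) = 8*(-5) = -40)
Y(r, L) = 0
l(z, g) = 0
D(Z) = 3/Z
u(I) = 40 (u(I) = -1*(-40) = 40)
l(Y(2, -11), -70) - u(D(-8)) = 0 - 1*40 = 0 - 40 = -40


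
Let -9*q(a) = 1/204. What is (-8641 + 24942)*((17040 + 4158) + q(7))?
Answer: 634427209627/1836 ≈ 3.4555e+8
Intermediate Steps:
q(a) = -1/1836 (q(a) = -1/9/204 = -1/9*1/204 = -1/1836)
(-8641 + 24942)*((17040 + 4158) + q(7)) = (-8641 + 24942)*((17040 + 4158) - 1/1836) = 16301*(21198 - 1/1836) = 16301*(38919527/1836) = 634427209627/1836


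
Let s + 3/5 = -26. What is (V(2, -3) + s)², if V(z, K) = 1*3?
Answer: 13924/25 ≈ 556.96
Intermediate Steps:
s = -133/5 (s = -⅗ - 26 = -133/5 ≈ -26.600)
V(z, K) = 3
(V(2, -3) + s)² = (3 - 133/5)² = (-118/5)² = 13924/25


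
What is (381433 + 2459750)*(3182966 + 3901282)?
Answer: 20127644985384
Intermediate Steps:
(381433 + 2459750)*(3182966 + 3901282) = 2841183*7084248 = 20127644985384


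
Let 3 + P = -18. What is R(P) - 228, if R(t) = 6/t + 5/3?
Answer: -4759/21 ≈ -226.62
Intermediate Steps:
P = -21 (P = -3 - 18 = -21)
R(t) = 5/3 + 6/t (R(t) = 6/t + 5*(⅓) = 6/t + 5/3 = 5/3 + 6/t)
R(P) - 228 = (5/3 + 6/(-21)) - 228 = (5/3 + 6*(-1/21)) - 228 = (5/3 - 2/7) - 228 = 29/21 - 228 = -4759/21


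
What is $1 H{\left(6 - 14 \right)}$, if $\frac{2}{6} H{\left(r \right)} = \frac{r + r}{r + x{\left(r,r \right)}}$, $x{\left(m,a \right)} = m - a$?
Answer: $6$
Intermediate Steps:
$H{\left(r \right)} = 6$ ($H{\left(r \right)} = 3 \frac{r + r}{r + \left(r - r\right)} = 3 \frac{2 r}{r + 0} = 3 \frac{2 r}{r} = 3 \cdot 2 = 6$)
$1 H{\left(6 - 14 \right)} = 1 \cdot 6 = 6$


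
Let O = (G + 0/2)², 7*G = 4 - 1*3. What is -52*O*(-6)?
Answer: 312/49 ≈ 6.3673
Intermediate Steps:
G = ⅐ (G = (4 - 1*3)/7 = (4 - 3)/7 = (⅐)*1 = ⅐ ≈ 0.14286)
O = 1/49 (O = (⅐ + 0/2)² = (⅐ + 0*(½))² = (⅐ + 0)² = (⅐)² = 1/49 ≈ 0.020408)
-52*O*(-6) = -52*1/49*(-6) = -52/49*(-6) = 312/49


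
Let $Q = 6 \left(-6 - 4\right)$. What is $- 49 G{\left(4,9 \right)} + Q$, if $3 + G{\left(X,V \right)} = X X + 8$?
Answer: $-1089$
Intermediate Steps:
$G{\left(X,V \right)} = 5 + X^{2}$ ($G{\left(X,V \right)} = -3 + \left(X X + 8\right) = -3 + \left(X^{2} + 8\right) = -3 + \left(8 + X^{2}\right) = 5 + X^{2}$)
$Q = -60$ ($Q = 6 \left(-10\right) = -60$)
$- 49 G{\left(4,9 \right)} + Q = - 49 \left(5 + 4^{2}\right) - 60 = - 49 \left(5 + 16\right) - 60 = \left(-49\right) 21 - 60 = -1029 - 60 = -1089$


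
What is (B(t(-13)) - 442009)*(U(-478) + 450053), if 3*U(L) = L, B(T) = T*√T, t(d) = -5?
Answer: -596571149129/3 - 6748405*I*√5/3 ≈ -1.9886e+11 - 5.03e+6*I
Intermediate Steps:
B(T) = T^(3/2)
U(L) = L/3
(B(t(-13)) - 442009)*(U(-478) + 450053) = ((-5)^(3/2) - 442009)*((⅓)*(-478) + 450053) = (-5*I*√5 - 442009)*(-478/3 + 450053) = (-442009 - 5*I*√5)*(1349681/3) = -596571149129/3 - 6748405*I*√5/3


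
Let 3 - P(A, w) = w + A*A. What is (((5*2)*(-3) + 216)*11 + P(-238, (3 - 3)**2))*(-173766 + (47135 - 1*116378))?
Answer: 13267076355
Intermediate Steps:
P(A, w) = 3 - w - A**2 (P(A, w) = 3 - (w + A*A) = 3 - (w + A**2) = 3 + (-w - A**2) = 3 - w - A**2)
(((5*2)*(-3) + 216)*11 + P(-238, (3 - 3)**2))*(-173766 + (47135 - 1*116378)) = (((5*2)*(-3) + 216)*11 + (3 - (3 - 3)**2 - 1*(-238)**2))*(-173766 + (47135 - 1*116378)) = ((10*(-3) + 216)*11 + (3 - 1*0**2 - 1*56644))*(-173766 + (47135 - 116378)) = ((-30 + 216)*11 + (3 - 1*0 - 56644))*(-173766 - 69243) = (186*11 + (3 + 0 - 56644))*(-243009) = (2046 - 56641)*(-243009) = -54595*(-243009) = 13267076355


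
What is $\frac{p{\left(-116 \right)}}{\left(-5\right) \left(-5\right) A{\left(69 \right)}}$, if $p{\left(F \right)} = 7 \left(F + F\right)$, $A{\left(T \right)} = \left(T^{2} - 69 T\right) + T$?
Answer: $- \frac{1624}{1725} \approx -0.94145$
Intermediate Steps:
$A{\left(T \right)} = T^{2} - 68 T$
$p{\left(F \right)} = 14 F$ ($p{\left(F \right)} = 7 \cdot 2 F = 14 F$)
$\frac{p{\left(-116 \right)}}{\left(-5\right) \left(-5\right) A{\left(69 \right)}} = \frac{14 \left(-116\right)}{\left(-5\right) \left(-5\right) 69 \left(-68 + 69\right)} = - \frac{1624}{25 \cdot 69 \cdot 1} = - \frac{1624}{25 \cdot 69} = - \frac{1624}{1725}$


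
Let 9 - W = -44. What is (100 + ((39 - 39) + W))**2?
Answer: 23409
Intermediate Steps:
W = 53 (W = 9 - 1*(-44) = 9 + 44 = 53)
(100 + ((39 - 39) + W))**2 = (100 + ((39 - 39) + 53))**2 = (100 + (0 + 53))**2 = (100 + 53)**2 = 153**2 = 23409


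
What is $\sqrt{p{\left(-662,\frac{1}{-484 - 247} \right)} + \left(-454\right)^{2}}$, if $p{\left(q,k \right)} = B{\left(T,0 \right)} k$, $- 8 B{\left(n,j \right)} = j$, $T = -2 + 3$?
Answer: $454$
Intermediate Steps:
$T = 1$
$B{\left(n,j \right)} = - \frac{j}{8}$
$p{\left(q,k \right)} = 0$ ($p{\left(q,k \right)} = \left(- \frac{1}{8}\right) 0 k = 0 k = 0$)
$\sqrt{p{\left(-662,\frac{1}{-484 - 247} \right)} + \left(-454\right)^{2}} = \sqrt{0 + \left(-454\right)^{2}} = \sqrt{0 + 206116} = \sqrt{206116} = 454$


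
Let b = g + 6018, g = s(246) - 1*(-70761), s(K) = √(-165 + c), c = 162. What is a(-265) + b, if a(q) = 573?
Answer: 77352 + I*√3 ≈ 77352.0 + 1.732*I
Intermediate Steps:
s(K) = I*√3 (s(K) = √(-165 + 162) = √(-3) = I*√3)
g = 70761 + I*√3 (g = I*√3 - 1*(-70761) = I*√3 + 70761 = 70761 + I*√3 ≈ 70761.0 + 1.732*I)
b = 76779 + I*√3 (b = (70761 + I*√3) + 6018 = 76779 + I*√3 ≈ 76779.0 + 1.732*I)
a(-265) + b = 573 + (76779 + I*√3) = 77352 + I*√3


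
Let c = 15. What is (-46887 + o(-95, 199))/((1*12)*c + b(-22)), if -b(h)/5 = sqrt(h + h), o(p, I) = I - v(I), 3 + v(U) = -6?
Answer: -420111/1675 - 46679*I*sqrt(11)/3350 ≈ -250.81 - 46.214*I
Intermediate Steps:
v(U) = -9 (v(U) = -3 - 6 = -9)
o(p, I) = 9 + I (o(p, I) = I - 1*(-9) = I + 9 = 9 + I)
b(h) = -5*sqrt(2)*sqrt(h) (b(h) = -5*sqrt(h + h) = -5*sqrt(2)*sqrt(h))
(-46887 + o(-95, 199))/((1*12)*c + b(-22)) = (-46887 + (9 + 199))/((1*12)*15 - 5*sqrt(2)*sqrt(-22)) = (-46887 + 208)/(12*15 - 5*sqrt(2)*I*sqrt(22)) = -46679/(180 - 10*I*sqrt(11))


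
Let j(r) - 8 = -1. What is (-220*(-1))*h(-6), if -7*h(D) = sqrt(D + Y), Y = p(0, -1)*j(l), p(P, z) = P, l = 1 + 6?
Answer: -220*I*sqrt(6)/7 ≈ -76.984*I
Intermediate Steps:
l = 7
j(r) = 7 (j(r) = 8 - 1 = 7)
Y = 0 (Y = 0*7 = 0)
h(D) = -sqrt(D)/7 (h(D) = -sqrt(D + 0)/7 = -sqrt(D)/7)
(-220*(-1))*h(-6) = (-220*(-1))*(-I*sqrt(6)/7) = (-44*(-5))*(-I*sqrt(6)/7) = 220*(-I*sqrt(6)/7) = -220*I*sqrt(6)/7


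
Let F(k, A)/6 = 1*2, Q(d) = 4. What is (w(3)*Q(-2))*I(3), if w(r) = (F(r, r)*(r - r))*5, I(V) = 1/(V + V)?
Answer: 0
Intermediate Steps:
I(V) = 1/(2*V)
F(k, A) = 12 (F(k, A) = 6*(1*2) = 6*2 = 12)
w(r) = 0 (w(r) = (12*(r - r))*5 = (12*0)*5 = 0*5 = 0)
(w(3)*Q(-2))*I(3) = (0*4)*((½)/3) = 0*((½)*(⅓)) = 0*(⅙) = 0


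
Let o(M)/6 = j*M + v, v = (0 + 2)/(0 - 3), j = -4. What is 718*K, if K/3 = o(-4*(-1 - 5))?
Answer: -1249320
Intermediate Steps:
v = -⅔ (v = 2/(-3) = 2*(-⅓) = -⅔ ≈ -0.66667)
o(M) = -4 - 24*M (o(M) = 6*(-4*M - ⅔) = 6*(-⅔ - 4*M) = -4 - 24*M)
K = -1740 (K = 3*(-4 - (-96)*(-1 - 5)) = 3*(-4 - (-96)*(-6)) = 3*(-4 - 24*24) = 3*(-4 - 576) = 3*(-580) = -1740)
718*K = 718*(-1740) = -1249320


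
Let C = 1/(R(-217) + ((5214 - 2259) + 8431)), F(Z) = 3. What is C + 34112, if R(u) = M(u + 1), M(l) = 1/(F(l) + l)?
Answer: 82729002517/2425217 ≈ 34112.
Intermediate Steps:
M(l) = 1/(3 + l)
R(u) = 1/(4 + u) (R(u) = 1/(3 + (u + 1)) = 1/(3 + (1 + u)) = 1/(4 + u))
C = 213/2425217 (C = 1/(1/(4 - 217) + ((5214 - 2259) + 8431)) = 1/(1/(-213) + (2955 + 8431)) = 1/(-1/213 + 11386) = 1/(2425217/213) = 213/2425217 ≈ 8.7827e-5)
C + 34112 = 213/2425217 + 34112 = 82729002517/2425217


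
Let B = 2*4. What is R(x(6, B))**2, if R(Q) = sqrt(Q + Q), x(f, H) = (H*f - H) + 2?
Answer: 84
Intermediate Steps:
B = 8
x(f, H) = 2 - H + H*f (x(f, H) = (-H + H*f) + 2 = 2 - H + H*f)
R(Q) = sqrt(2)*sqrt(Q) (R(Q) = sqrt(2*Q) = sqrt(2)*sqrt(Q))
R(x(6, B))**2 = (sqrt(2)*sqrt(2 - 1*8 + 8*6))**2 = (sqrt(2)*sqrt(2 - 8 + 48))**2 = (sqrt(2)*sqrt(42))**2 = (2*sqrt(21))**2 = 84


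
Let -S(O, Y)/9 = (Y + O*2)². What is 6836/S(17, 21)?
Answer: -6836/27225 ≈ -0.25109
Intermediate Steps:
S(O, Y) = -9*(Y + 2*O)² (S(O, Y) = -9*(Y + O*2)² = -9*(Y + 2*O)²)
6836/S(17, 21) = 6836/((-9*(21 + 2*17)²)) = 6836/((-9*(21 + 34)²)) = 6836/((-9*55²)) = 6836/((-9*3025)) = 6836/(-27225) = 6836*(-1/27225) = -6836/27225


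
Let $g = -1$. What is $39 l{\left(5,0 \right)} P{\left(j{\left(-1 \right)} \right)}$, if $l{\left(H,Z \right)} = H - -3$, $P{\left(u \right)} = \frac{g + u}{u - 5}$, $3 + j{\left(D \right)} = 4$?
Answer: $0$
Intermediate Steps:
$j{\left(D \right)} = 1$ ($j{\left(D \right)} = -3 + 4 = 1$)
$P{\left(u \right)} = \frac{-1 + u}{-5 + u}$ ($P{\left(u \right)} = \frac{-1 + u}{u - 5} = \frac{-1 + u}{-5 + u}$)
$l{\left(H,Z \right)} = 3 + H$ ($l{\left(H,Z \right)} = H + 3 = 3 + H$)
$39 l{\left(5,0 \right)} P{\left(j{\left(-1 \right)} \right)} = 39 \left(3 + 5\right) \frac{-1 + 1}{-5 + 1} = 39 \cdot 8 \frac{1}{-4} \cdot 0 = 312 \left(\left(- \frac{1}{4}\right) 0\right) = 312 \cdot 0 = 0$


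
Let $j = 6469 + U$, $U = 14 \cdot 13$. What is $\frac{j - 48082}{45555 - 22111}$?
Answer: $- \frac{41431}{23444} \approx -1.7672$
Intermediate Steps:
$U = 182$
$j = 6651$ ($j = 6469 + 182 = 6651$)
$\frac{j - 48082}{45555 - 22111} = \frac{6651 - 48082}{45555 - 22111} = - \frac{41431}{23444}$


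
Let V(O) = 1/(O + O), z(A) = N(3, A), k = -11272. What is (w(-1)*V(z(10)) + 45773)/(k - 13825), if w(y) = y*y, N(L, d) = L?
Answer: -274639/150582 ≈ -1.8239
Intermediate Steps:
z(A) = 3
V(O) = 1/(2*O)
w(y) = y²
(w(-1)*V(z(10)) + 45773)/(k - 13825) = ((-1)²*((½)/3) + 45773)/(-11272 - 13825) = (1*((½)*(⅓)) + 45773)/(-25097) = (1*(⅙) + 45773)*(-1/25097) = (⅙ + 45773)*(-1/25097) = (274639/6)*(-1/25097) = -274639/150582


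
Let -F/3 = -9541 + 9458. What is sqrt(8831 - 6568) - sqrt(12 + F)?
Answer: sqrt(2263) - 3*sqrt(29) ≈ 31.415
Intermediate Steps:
F = 249 (F = -3*(-9541 + 9458) = -3*(-83) = 249)
sqrt(8831 - 6568) - sqrt(12 + F) = sqrt(8831 - 6568) - sqrt(12 + 249) = sqrt(2263) - sqrt(261) = sqrt(2263) - 3*sqrt(29)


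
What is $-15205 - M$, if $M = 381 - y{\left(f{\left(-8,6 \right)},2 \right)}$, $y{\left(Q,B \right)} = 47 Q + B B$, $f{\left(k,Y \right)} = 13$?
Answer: $-14971$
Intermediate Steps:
$y{\left(Q,B \right)} = B^{2} + 47 Q$ ($y{\left(Q,B \right)} = 47 Q + B^{2} = B^{2} + 47 Q$)
$M = -234$ ($M = 381 - \left(2^{2} + 47 \cdot 13\right) = 381 - \left(4 + 611\right) = 381 - 615 = -234$)
$-15205 - M = -15205 - -234 = -15205 + 234 = -14971$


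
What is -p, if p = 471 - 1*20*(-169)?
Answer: -3851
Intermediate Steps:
p = 3851 (p = 471 - 20*(-169) = 471 + 3380 = 3851)
-p = -1*3851 = -3851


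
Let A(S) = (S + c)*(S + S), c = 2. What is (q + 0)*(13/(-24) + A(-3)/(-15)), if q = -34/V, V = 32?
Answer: 1921/1920 ≈ 1.0005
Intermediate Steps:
A(S) = 2*S*(2 + S) (A(S) = (S + 2)*(S + S) = (2 + S)*(2*S) = 2*S*(2 + S))
q = -17/16 (q = -34/32 = -34*1/32 = -17/16 ≈ -1.0625)
(q + 0)*(13/(-24) + A(-3)/(-15)) = (-17/16 + 0)*(13/(-24) + (2*(-3)*(2 - 3))/(-15)) = -17*(13*(-1/24) + (2*(-3)*(-1))*(-1/15))/16 = -17*(-13/24 + 6*(-1/15))/16 = -17*(-13/24 - ⅖)/16 = -17/16*(-113/120) = 1921/1920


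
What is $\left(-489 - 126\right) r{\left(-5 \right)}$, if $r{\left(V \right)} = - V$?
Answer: $-3075$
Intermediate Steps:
$\left(-489 - 126\right) r{\left(-5 \right)} = \left(-489 - 126\right) \left(\left(-1\right) \left(-5\right)\right) = \left(-615\right) 5 = -3075$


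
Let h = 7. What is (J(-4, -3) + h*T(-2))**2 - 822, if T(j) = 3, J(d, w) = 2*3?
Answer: -93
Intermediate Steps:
J(d, w) = 6
(J(-4, -3) + h*T(-2))**2 - 822 = (6 + 7*3)**2 - 822 = (6 + 21)**2 - 822 = 27**2 - 822 = 729 - 822 = -93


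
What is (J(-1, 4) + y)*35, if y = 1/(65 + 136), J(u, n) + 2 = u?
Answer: -21070/201 ≈ -104.83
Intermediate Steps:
J(u, n) = -2 + u
y = 1/201 ≈ 0.0049751
(J(-1, 4) + y)*35 = ((-2 - 1) + 1/201)*35 = (-3 + 1/201)*35 = -602/201*35 = -21070/201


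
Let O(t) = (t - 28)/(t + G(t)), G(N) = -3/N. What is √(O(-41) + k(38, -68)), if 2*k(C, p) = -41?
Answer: I*√13243615/839 ≈ 4.3375*I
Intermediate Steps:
k(C, p) = -41/2 (k(C, p) = (½)*(-41) = -41/2)
O(t) = (-28 + t)/(t - 3/t) (O(t) = (t - 28)/(t - 3/t) = (-28 + t)/(t - 3/t))
√(O(-41) + k(38, -68)) = √(-41*(-28 - 41)/(-3 + (-41)²) - 41/2) = √(-41*(-69)/(-3 + 1681) - 41/2) = √(-41*(-69)/1678 - 41/2) = √(-41*1/1678*(-69) - 41/2) = √(2829/1678 - 41/2) = √(-15785/839) = I*√13243615/839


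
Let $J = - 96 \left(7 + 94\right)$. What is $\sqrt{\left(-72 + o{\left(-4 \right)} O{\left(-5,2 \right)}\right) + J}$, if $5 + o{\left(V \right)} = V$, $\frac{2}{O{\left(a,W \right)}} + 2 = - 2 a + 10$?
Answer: $i \sqrt{9769} \approx 98.838 i$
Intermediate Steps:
$O{\left(a,W \right)} = \frac{2}{8 - 2 a}$ ($O{\left(a,W \right)} = \frac{2}{-2 - \left(-10 + 2 a\right)} = \frac{2}{8 - 2 a}$)
$o{\left(V \right)} = -5 + V$
$J = -9696$ ($J = \left(-96\right) 101 = -9696$)
$\sqrt{\left(-72 + o{\left(-4 \right)} O{\left(-5,2 \right)}\right) + J} = \sqrt{\left(-72 + \left(-5 - 4\right) \left(- \frac{1}{-4 - 5}\right)\right) - 9696} = \sqrt{\left(-72 - 9 \left(- \frac{1}{-9}\right)\right) - 9696} = \sqrt{\left(-72 - 9 \left(\left(-1\right) \left(- \frac{1}{9}\right)\right)\right) - 9696} = \sqrt{\left(-72 - 1\right) - 9696} = \sqrt{-73 - 9696} = \sqrt{-9769} = i \sqrt{9769}$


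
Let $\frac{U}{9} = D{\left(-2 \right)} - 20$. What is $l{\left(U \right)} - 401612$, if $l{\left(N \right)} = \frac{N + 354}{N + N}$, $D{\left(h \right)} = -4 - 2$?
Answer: $- \frac{15662878}{39} \approx -4.0161 \cdot 10^{5}$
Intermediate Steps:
$D{\left(h \right)} = -6$
$U = -234$ ($U = 9 \left(-6 - 20\right) = 9 \left(-26\right) = -234$)
$l{\left(N \right)} = \frac{354 + N}{2 N}$
$l{\left(U \right)} - 401612 = \frac{354 - 234}{2 \left(-234\right)} - 401612 = \frac{1}{2} \left(- \frac{1}{234}\right) 120 - 401612 = - \frac{10}{39} - 401612 = - \frac{15662878}{39}$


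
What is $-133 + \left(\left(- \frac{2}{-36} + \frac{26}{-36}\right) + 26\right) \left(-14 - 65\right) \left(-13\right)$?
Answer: $\frac{77653}{3} \approx 25884.0$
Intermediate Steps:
$-133 + \left(\left(- \frac{2}{-36} + \frac{26}{-36}\right) + 26\right) \left(-14 - 65\right) \left(-13\right) = -133 + \left(\left(\left(-2\right) \left(- \frac{1}{36}\right) + 26 \left(- \frac{1}{36}\right)\right) + 26\right) \left(-79\right) \left(-13\right) = -133 + \left(\left(\frac{1}{18} - \frac{13}{18}\right) + 26\right) \left(-79\right) \left(-13\right) = -133 + \left(- \frac{2}{3} + 26\right) \left(-79\right) \left(-13\right) = -133 + \frac{76}{3} \left(-79\right) \left(-13\right) = -133 - - \frac{78052}{3} = -133 + \frac{78052}{3} = \frac{77653}{3}$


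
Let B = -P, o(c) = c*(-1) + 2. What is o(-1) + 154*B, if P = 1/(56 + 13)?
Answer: 53/69 ≈ 0.76812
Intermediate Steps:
P = 1/69 ≈ 0.014493
o(c) = 2 - c (o(c) = -c + 2 = 2 - c)
B = -1/69 (B = -1*1/69 = -1/69 ≈ -0.014493)
o(-1) + 154*B = (2 - 1*(-1)) + 154*(-1/69) = (2 + 1) - 154/69 = 3 - 154/69 = 53/69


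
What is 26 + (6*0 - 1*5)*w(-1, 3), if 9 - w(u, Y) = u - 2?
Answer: -34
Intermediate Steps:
w(u, Y) = 11 - u (w(u, Y) = 9 - (u - 2) = 9 - (-2 + u) = 9 + (2 - u) = 11 - u)
26 + (6*0 - 1*5)*w(-1, 3) = 26 + (6*0 - 1*5)*(11 - 1*(-1)) = 26 + (0 - 5)*(11 + 1) = 26 - 5*12 = 26 - 60 = -34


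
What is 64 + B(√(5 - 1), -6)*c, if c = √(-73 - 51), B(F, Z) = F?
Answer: 64 + 4*I*√31 ≈ 64.0 + 22.271*I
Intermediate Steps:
c = 2*I*√31 (c = √(-124) = 2*I*√31 ≈ 11.136*I)
64 + B(√(5 - 1), -6)*c = 64 + √(5 - 1)*(2*I*√31) = 64 + √4*(2*I*√31) = 64 + 2*(2*I*√31) = 64 + 4*I*√31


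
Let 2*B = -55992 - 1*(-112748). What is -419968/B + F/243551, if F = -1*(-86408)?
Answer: -7130824296/493677877 ≈ -14.444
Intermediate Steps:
B = 28378 (B = (-55992 - 1*(-112748))/2 = (-55992 + 112748)/2 = (1/2)*56756 = 28378)
F = 86408
-419968/B + F/243551 = -419968/28378 + 86408/243551 = -419968*1/28378 + 86408*(1/243551) = -209984/14189 + 12344/34793 = -7130824296/493677877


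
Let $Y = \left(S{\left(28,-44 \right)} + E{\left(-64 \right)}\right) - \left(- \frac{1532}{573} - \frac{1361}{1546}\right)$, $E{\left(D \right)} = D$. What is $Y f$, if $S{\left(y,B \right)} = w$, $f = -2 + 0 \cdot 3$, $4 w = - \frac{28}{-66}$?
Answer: $\frac{587978956}{4872219} \approx 120.68$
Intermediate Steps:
$w = \frac{7}{66}$ ($w = \frac{\left(-28\right) \frac{1}{-66}}{4} = \frac{\left(-28\right) \left(- \frac{1}{66}\right)}{4} = \frac{1}{4} \cdot \frac{14}{33} = \frac{7}{66} \approx 0.10606$)
$f = -2$ ($f = -2 + 0 = -2$)
$S{\left(y,B \right)} = \frac{7}{66}$
$Y = - \frac{293989478}{4872219}$ ($Y = \left(\frac{7}{66} - 64\right) - \left(- \frac{1532}{573} - \frac{1361}{1546}\right) = - \frac{4217}{66} - - \frac{3148325}{885858} = - \frac{4217}{66} + \left(\frac{1361}{1546} + \frac{1532}{573}\right) = - \frac{4217}{66} + \frac{3148325}{885858} = - \frac{293989478}{4872219} \approx -60.34$)
$Y f = \left(- \frac{293989478}{4872219}\right) \left(-2\right) = \frac{587978956}{4872219}$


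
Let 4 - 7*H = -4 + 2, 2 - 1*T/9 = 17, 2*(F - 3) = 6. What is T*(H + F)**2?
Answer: -311040/49 ≈ -6347.8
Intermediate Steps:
F = 6 (F = 3 + (1/2)*6 = 3 + 3 = 6)
T = -135 (T = 18 - 9*17 = 18 - 153 = -135)
H = 6/7 (H = 4/7 - (-4 + 2)/7 = 4/7 - 1/7*(-2) = 4/7 + 2/7 = 6/7 ≈ 0.85714)
T*(H + F)**2 = -135*(6/7 + 6)**2 = -135*(48/7)**2 = -135*2304/49 = -311040/49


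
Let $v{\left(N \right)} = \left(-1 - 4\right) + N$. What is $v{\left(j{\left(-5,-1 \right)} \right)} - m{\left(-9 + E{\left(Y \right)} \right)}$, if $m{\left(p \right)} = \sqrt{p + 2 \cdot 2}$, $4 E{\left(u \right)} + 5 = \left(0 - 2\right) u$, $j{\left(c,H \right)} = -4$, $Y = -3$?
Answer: $-9 - \frac{i \sqrt{19}}{2} \approx -9.0 - 2.1795 i$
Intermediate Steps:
$E{\left(u \right)} = - \frac{5}{4} - \frac{u}{2}$ ($E{\left(u \right)} = - \frac{5}{4} + \frac{\left(0 - 2\right) u}{4} = - \frac{5}{4} + \frac{\left(-2\right) u}{4} = - \frac{5}{4} - \frac{u}{2}$)
$v{\left(N \right)} = -5 + N$
$m{\left(p \right)} = \sqrt{4 + p}$ ($m{\left(p \right)} = \sqrt{p + 4} = \sqrt{4 + p}$)
$v{\left(j{\left(-5,-1 \right)} \right)} - m{\left(-9 + E{\left(Y \right)} \right)} = \left(-5 - 4\right) - \sqrt{4 - \frac{35}{4}} = -9 - \sqrt{4 + \left(-9 + \left(- \frac{5}{4} + \frac{3}{2}\right)\right)} = -9 - \sqrt{4 + \left(-9 + \frac{1}{4}\right)} = -9 - \sqrt{4 - \frac{35}{4}} = -9 - \sqrt{- \frac{19}{4}} = -9 - \frac{i \sqrt{19}}{2}$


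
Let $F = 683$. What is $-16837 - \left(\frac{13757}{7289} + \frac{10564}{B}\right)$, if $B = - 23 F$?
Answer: $- \frac{1928024451854}{114502901} \approx -16838.0$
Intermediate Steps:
$B = -15709$ ($B = \left(-23\right) 683 = -15709$)
$-16837 - \left(\frac{13757}{7289} + \frac{10564}{B}\right) = -16837 - \left(\frac{13757}{7289} + \frac{10564}{-15709}\right) = -16837 - \left(13757 \cdot \frac{1}{7289} + 10564 \left(- \frac{1}{15709}\right)\right) = -16837 - \left(\frac{13757}{7289} - \frac{10564}{15709}\right) = -16837 - \frac{139107717}{114502901} = - \frac{1928024451854}{114502901}$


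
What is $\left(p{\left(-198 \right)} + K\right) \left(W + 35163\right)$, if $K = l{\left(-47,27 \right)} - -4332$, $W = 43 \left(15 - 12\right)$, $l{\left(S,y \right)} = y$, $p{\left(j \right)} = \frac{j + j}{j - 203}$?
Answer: $\frac{61702944660}{401} \approx 1.5387 \cdot 10^{8}$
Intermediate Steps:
$p{\left(j \right)} = \frac{2 j}{-203 + j}$
$W = 129$ ($W = 43 \cdot 3 = 129$)
$K = 4359$ ($K = 27 - -4332 = 27 + 4332 = 4359$)
$\left(p{\left(-198 \right)} + K\right) \left(W + 35163\right) = \left(2 \left(-198\right) \frac{1}{-203 - 198} + 4359\right) \left(129 + 35163\right) = \left(2 \left(-198\right) \frac{1}{-401} + 4359\right) 35292 = \left(2 \left(-198\right) \left(- \frac{1}{401}\right) + 4359\right) 35292 = \left(\frac{396}{401} + 4359\right) 35292 = \frac{1748355}{401} \cdot 35292 = \frac{61702944660}{401}$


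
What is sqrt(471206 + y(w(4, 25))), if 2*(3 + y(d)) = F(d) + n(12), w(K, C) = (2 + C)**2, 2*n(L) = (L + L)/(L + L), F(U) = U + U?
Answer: sqrt(1887729)/2 ≈ 686.97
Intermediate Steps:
F(U) = 2*U
n(L) = 1/2 (n(L) = ((L + L)/(L + L))/2 = ((2*L)/((2*L)))/2 = ((2*L)*(1/(2*L)))/2 = (1/2)*1 = 1/2)
y(d) = -11/4 + d (y(d) = -3 + (2*d + 1/2)/2 = -3 + (1/2 + 2*d)/2 = -3 + (1/4 + d) = -11/4 + d)
sqrt(471206 + y(w(4, 25))) = sqrt(471206 + (-11/4 + (2 + 25)**2)) = sqrt(471206 + (-11/4 + 27**2)) = sqrt(471206 + (-11/4 + 729)) = sqrt(471206 + 2905/4) = sqrt(1887729/4) = sqrt(1887729)/2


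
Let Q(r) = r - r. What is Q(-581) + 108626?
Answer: 108626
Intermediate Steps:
Q(r) = 0
Q(-581) + 108626 = 0 + 108626 = 108626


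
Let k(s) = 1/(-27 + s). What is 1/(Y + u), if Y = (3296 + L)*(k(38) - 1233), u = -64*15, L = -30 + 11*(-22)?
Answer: -11/41022048 ≈ -2.6815e-7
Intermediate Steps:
L = -272 (L = -30 - 242 = -272)
u = -960
Y = -41011488/11 (Y = (3296 - 272)*(1/(-27 + 38) - 1233) = 3024*(1/11 - 1233) = 3024*(-13562/11) = -41011488/11 ≈ -3.7283e+6)
1/(Y + u) = 1/(-41011488/11 - 960) = 1/(-41022048/11) = -11/41022048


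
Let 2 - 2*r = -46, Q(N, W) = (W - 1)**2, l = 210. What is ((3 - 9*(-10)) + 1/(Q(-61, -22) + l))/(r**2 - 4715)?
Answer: -68728/3058721 ≈ -0.022470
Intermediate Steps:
Q(N, W) = (-1 + W)**2
r = 24 (r = 1 - 1/2*(-46) = 1 + 23 = 24)
((3 - 9*(-10)) + 1/(Q(-61, -22) + l))/(r**2 - 4715) = ((3 - 9*(-10)) + 1/((-1 - 22)**2 + 210))/(24**2 - 4715) = ((3 + 90) + 1/((-23)**2 + 210))/(576 - 4715) = (93 + 1/(529 + 210))/(-4139) = (93 + 1/739)*(-1/4139) = (68728/739)*(-1/4139) = -68728/3058721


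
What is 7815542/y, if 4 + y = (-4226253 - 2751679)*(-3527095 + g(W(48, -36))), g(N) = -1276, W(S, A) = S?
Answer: 3907771/12310366454384 ≈ 3.1744e-7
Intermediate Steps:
y = 24620732908768 (y = -4 + (-4226253 - 2751679)*(-3527095 - 1276) = -4 - 6977932*(-3528371) = -4 + 24620732908772 = 24620732908768)
7815542/y = 7815542/24620732908768 = 7815542*(1/24620732908768) = 3907771/12310366454384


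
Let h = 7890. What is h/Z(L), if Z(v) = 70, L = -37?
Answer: 789/7 ≈ 112.71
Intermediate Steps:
h/Z(L) = 7890/70 = 7890*(1/70) = 789/7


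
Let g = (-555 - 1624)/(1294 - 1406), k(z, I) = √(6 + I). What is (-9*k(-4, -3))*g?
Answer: -19611*√3/112 ≈ -303.28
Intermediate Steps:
g = 2179/112 (g = -2179/(-112) = -2179*(-1/112) = 2179/112 ≈ 19.455)
(-9*k(-4, -3))*g = -9*√(6 - 3)*(2179/112) = -9*√3*(2179/112) = -19611*√3/112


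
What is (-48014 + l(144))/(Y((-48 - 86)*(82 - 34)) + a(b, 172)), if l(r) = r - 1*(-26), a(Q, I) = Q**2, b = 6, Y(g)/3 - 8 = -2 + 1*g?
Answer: 2658/1069 ≈ 2.4864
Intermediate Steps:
Y(g) = 18 + 3*g (Y(g) = 24 + 3*(-2 + 1*g) = 24 + 3*(-2 + g) = 24 + (-6 + 3*g) = 18 + 3*g)
l(r) = 26 + r (l(r) = r + 26 = 26 + r)
(-48014 + l(144))/(Y((-48 - 86)*(82 - 34)) + a(b, 172)) = (-48014 + (26 + 144))/((18 + 3*((-48 - 86)*(82 - 34))) + 6**2) = (-48014 + 170)/((18 + 3*(-134*48)) + 36) = -47844/((18 + 3*(-6432)) + 36) = -47844/((18 - 19296) + 36) = -47844/(-19278 + 36) = -47844/(-19242) = -47844*(-1/19242) = 2658/1069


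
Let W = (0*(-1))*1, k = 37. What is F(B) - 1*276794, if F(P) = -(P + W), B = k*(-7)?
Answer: -276535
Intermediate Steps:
W = 0 (W = 0*1 = 0)
B = -259 (B = 37*(-7) = -259)
F(P) = -P (F(P) = -(P + 0) = -P)
F(B) - 1*276794 = -1*(-259) - 1*276794 = 259 - 276794 = -276535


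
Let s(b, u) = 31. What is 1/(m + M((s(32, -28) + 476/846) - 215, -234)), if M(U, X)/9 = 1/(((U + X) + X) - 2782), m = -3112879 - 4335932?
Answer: -1452344/10818235966791 ≈ -1.3425e-7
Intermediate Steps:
m = -7448811
M(U, X) = 9/(-2782 + U + 2*X) (M(U, X) = 9/(((U + X) + X) - 2782) = 9/((U + 2*X) - 2782) = 9/(-2782 + U + 2*X))
1/(m + M((s(32, -28) + 476/846) - 215, -234)) = 1/(-7448811 + 9/(-2782 + ((31 + 476/846) - 215) + 2*(-234))) = 1/(-7448811 + 9/(-2782 + ((31 + 476*(1/846)) - 215) - 468)) = 1/(-7448811 + 9/(-2782 + ((31 + 238/423) - 215) - 468)) = 1/(-7448811 + 9/(-2782 + (13351/423 - 215) - 468)) = 1/(-7448811 + 9/(-2782 - 77594/423 - 468)) = 1/(-7448811 + 9/(-1452344/423)) = 1/(-7448811 + 9*(-423/1452344)) = 1/(-7448811 - 3807/1452344) = 1/(-10818235966791/1452344) = -1452344/10818235966791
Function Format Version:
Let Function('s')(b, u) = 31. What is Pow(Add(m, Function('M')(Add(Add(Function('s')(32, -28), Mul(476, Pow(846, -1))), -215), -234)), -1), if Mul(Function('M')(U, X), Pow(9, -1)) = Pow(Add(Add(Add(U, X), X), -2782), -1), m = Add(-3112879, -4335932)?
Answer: Rational(-1452344, 10818235966791) ≈ -1.3425e-7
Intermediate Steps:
m = -7448811
Function('M')(U, X) = Mul(9, Pow(Add(-2782, U, Mul(2, X)), -1)) (Function('M')(U, X) = Mul(9, Pow(Add(Add(Add(U, X), X), -2782), -1)) = Mul(9, Pow(Add(Add(U, Mul(2, X)), -2782), -1)) = Mul(9, Pow(Add(-2782, U, Mul(2, X)), -1)))
Pow(Add(m, Function('M')(Add(Add(Function('s')(32, -28), Mul(476, Pow(846, -1))), -215), -234)), -1) = Pow(Add(-7448811, Mul(9, Pow(Add(-2782, Add(Add(31, Mul(476, Pow(846, -1))), -215), Mul(2, -234)), -1))), -1) = Pow(Add(-7448811, Mul(9, Pow(Add(-2782, Add(Add(31, Mul(476, Rational(1, 846))), -215), -468), -1))), -1) = Pow(Add(-7448811, Mul(9, Pow(Add(-2782, Add(Add(31, Rational(238, 423)), -215), -468), -1))), -1) = Pow(Add(-7448811, Mul(9, Pow(Add(-2782, Add(Rational(13351, 423), -215), -468), -1))), -1) = Pow(Add(-7448811, Mul(9, Pow(Add(-2782, Rational(-77594, 423), -468), -1))), -1) = Pow(Add(-7448811, Mul(9, Pow(Rational(-1452344, 423), -1))), -1) = Pow(Add(-7448811, Mul(9, Rational(-423, 1452344))), -1) = Pow(Add(-7448811, Rational(-3807, 1452344)), -1) = Pow(Rational(-10818235966791, 1452344), -1) = Rational(-1452344, 10818235966791)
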